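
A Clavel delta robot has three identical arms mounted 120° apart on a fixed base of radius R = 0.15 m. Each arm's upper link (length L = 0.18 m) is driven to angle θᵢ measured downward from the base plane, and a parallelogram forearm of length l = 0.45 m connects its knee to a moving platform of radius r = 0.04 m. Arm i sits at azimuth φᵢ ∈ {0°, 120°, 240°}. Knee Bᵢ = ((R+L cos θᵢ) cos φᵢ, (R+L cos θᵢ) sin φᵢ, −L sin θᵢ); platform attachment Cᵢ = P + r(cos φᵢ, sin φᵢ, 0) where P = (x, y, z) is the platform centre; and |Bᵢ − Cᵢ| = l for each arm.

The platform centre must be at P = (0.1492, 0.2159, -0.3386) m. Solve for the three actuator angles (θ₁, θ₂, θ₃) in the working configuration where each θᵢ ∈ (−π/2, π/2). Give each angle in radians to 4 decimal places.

θ₁ = -0.1748, θ₂ = -0.0004, θ₃ = 1.3087

rotate P by −φ1: (0.1492, 0.2159, -0.3386)
  e−x'=-0.0392;  (l²−L²−(e−x')²−y'²−z²)/2L = 0.0203
  γ=atan2(-0.3386,-0.0392)=-1.6861;  ψ=arccos(0.0595)=1.5113;  θ1=γ+ψ≈-0.1748
φ2=120.0° → target in arm frame (0.1124, -0.2372)
  e−x'=-0.0024;  (l²−L²−(e−x')²−y'²−z²)/2L = -0.0022
  γ=atan2(-0.3386,-0.0024)=-1.5778;  ψ=arccos(-0.0066)=1.5774;  θ2=γ+ψ≈-0.0004
rotate P by −φ3: (-0.2616, 0.0213, -0.3386)
  A cos θ + B sin θ = C:  0.3716·cos θ + -0.3386·sin θ = -0.2307
  γ=atan2(-0.3386,0.3716)=-0.7390;  ψ=arccos(-0.4590)=2.0477;  θ3=γ+ψ≈1.3087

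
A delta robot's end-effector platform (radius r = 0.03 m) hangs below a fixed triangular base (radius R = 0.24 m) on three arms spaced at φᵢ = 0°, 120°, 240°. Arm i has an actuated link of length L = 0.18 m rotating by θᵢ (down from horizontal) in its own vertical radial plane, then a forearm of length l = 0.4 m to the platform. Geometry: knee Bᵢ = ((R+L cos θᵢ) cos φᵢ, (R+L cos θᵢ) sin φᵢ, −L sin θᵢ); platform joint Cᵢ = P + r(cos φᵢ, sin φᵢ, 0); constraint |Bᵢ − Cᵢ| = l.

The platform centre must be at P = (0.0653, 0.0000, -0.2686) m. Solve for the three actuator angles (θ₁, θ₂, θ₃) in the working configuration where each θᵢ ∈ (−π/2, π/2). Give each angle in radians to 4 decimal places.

rotate P by −φ1: (0.0653, 0.0000, -0.2686)
  e−x'=0.1447;  (l²−L²−(e−x')²−y'²−z²)/2L = 0.0959
  √(A²+B²)=0.3051;  θ1 = -1.0767+1.2511 ≈ 0.1745
arm 2 (φ=120.0°): x'=-0.0326, y'=-0.0566
  e−x'=0.2426;  (l²−L²−(e−x')²−y'²−z²)/2L = -0.0184
  γ=atan2(-0.2686,0.2426)=-0.8361;  ψ=arccos(-0.0508)=1.6216;  θ2=γ+ψ≈0.7855
φ3=240.0° → target in arm frame (-0.0327, 0.0566)
  e−x'=0.2427;  (l²−L²−(e−x')²−y'²−z²)/2L = -0.0184
  θ3 = atan2(B,A) + arccos(C/0.3620) = 0.7855

θ₁ = 0.1745, θ₂ = 0.7855, θ₃ = 0.7855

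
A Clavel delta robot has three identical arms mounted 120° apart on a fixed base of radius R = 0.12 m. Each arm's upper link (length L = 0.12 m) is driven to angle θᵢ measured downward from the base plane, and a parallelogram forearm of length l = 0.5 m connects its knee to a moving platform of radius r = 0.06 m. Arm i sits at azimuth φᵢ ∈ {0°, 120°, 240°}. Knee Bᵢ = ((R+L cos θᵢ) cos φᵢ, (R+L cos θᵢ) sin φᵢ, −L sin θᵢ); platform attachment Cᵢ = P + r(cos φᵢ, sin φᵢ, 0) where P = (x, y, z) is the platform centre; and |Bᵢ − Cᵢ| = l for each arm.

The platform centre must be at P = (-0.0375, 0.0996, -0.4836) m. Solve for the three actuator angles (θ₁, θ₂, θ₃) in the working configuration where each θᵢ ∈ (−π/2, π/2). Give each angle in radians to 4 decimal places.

rotate P by −φ1: (-0.0375, 0.0996, -0.4836)
  A=0.0975, B=-0.4836, C=(l²−L²−A²−y'²−z²)/(2L)=-0.0737
  √(A²+B²)=0.4933;  θ1 = -1.3719+1.7208 ≈ 0.3490
rotate P by −φ2: (0.1050, -0.0173, -0.4836)
  A cos θ + B sin θ = C:  -0.0450·cos θ + -0.4836·sin θ = -0.0025
  θ2 = atan2(B,A) + arccos(C/0.4857) = -0.0877
rotate P by −φ3: (-0.0675, -0.0823, -0.4836)
  A cos θ + B sin θ = C:  0.1275·cos θ + -0.4836·sin θ = -0.0887
  θ3 = atan2(B,A) + arccos(C/0.5001) = 0.4362

θ₁ = 0.3490, θ₂ = -0.0877, θ₃ = 0.4362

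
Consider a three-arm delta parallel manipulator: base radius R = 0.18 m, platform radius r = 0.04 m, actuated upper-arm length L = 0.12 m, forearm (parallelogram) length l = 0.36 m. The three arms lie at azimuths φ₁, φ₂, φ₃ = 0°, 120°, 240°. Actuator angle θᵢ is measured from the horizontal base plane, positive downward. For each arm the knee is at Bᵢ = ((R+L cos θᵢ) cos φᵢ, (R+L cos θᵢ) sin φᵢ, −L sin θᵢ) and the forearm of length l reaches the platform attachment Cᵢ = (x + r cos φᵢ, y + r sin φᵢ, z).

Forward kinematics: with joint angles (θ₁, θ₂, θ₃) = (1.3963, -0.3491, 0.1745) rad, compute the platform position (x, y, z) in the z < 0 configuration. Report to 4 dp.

(-0.1649, 0.0366, -0.2670)

arm 1 at φ=0.0°: e+L cos θ1 = 0.1608;  S1 = (0.1608, 0.0000, -0.1182)
arm 2 at φ=120.0°: e+L cos θ2 = 0.2528;  S2 = (-0.1264, 0.2189, 0.0410)
φ3=240.0°: virtual centre (-0.1291, -0.2236, -0.0208), radius l
|S₂|²−|S₁|² = 0.0257;  |S₃|²−|S₁|² = 0.0273
[-0.5744 0.4378 0.3184]·P = 0.0257;  [-0.5798 -0.4472 0.1947]·P = 0.0273
det = 0.5107;  x = -0.0459+0.4457z,  y = -0.0014+-0.1426z
into |P−S₁|² = l²: 1.2190z² + 0.0525z + -0.0729 = 0;  Δ = 0.3582;  z = -0.2670 or 0.2240 → z<0 root = -0.2670
x = -0.1649, y = 0.0366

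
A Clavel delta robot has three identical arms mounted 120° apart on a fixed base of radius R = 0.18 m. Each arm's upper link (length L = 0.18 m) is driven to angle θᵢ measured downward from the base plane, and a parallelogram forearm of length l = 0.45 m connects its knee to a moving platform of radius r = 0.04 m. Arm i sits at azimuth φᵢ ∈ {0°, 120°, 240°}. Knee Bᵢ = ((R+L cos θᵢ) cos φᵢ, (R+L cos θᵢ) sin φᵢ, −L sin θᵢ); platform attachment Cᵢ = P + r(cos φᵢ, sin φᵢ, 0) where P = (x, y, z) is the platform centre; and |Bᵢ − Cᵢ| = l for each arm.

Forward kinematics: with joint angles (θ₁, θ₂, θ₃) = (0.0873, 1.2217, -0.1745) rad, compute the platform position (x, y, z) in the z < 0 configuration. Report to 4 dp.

arm 1 at φ=0.0°: ρ1 = 0.3193;  S1 = (0.3193, 0.0000, -0.0157)
arm 2 at φ=120.0°: ρ2 = 0.2016;  S2 = (-0.1008, 0.1746, -0.1691)
φ3=240.0°: virtual centre (-0.1586, -0.2748, 0.0313), radius l
subtract pairs → two planes through P
plane₁₂: -0.8402x+0.3491y+-0.3069z = -0.0330
Cramer: x(z) = 0.0230-0.1708z;  y(z) = -0.0390+0.4680z
into |P−S₁|² = l²: 1.2482z² + 0.0961z + -0.1129 = 0;  Δ = 0.5731;  z = -0.3418 or 0.2648 → z<0 root = -0.3418
x = 0.0814, y = -0.1989

(0.0814, -0.1989, -0.3418)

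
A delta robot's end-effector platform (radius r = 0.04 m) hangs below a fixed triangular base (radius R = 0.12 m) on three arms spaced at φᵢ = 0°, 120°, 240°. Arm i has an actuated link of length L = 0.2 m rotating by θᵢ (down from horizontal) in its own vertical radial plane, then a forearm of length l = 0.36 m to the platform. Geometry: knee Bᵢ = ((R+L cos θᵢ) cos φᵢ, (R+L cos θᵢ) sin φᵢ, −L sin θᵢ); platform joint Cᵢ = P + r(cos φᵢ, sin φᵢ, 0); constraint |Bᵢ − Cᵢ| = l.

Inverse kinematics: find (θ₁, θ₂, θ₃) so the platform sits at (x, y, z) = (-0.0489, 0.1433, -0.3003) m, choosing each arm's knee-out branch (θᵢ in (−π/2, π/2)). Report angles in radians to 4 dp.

φ1=0.0° → target in arm frame (-0.0489, 0.1433)
  A cos θ + B sin θ = C:  0.1289·cos θ + -0.3003·sin θ = -0.0943
  θ1 = atan2(B,A) + arccos(C/0.3268) = 0.6983
φ2=120.0° → target in arm frame (0.1486, -0.0293)
  e−x'=-0.0686;  (l²−L²−(e−x')²−y'²−z²)/2L = -0.0153
  γ=atan2(-0.3003,-0.0686)=-1.7952;  ψ=arccos(-0.0498)=1.6206;  θ2=γ+ψ≈-0.1746
rotate P by −φ3: (-0.0997, -0.1140, -0.3003)
  A cos θ + B sin θ = C:  0.1797·cos θ + -0.3003·sin θ = -0.1146
  θ3 = atan2(B,A) + arccos(C/0.3499) = 0.8728

θ₁ = 0.6983, θ₂ = -0.1746, θ₃ = 0.8728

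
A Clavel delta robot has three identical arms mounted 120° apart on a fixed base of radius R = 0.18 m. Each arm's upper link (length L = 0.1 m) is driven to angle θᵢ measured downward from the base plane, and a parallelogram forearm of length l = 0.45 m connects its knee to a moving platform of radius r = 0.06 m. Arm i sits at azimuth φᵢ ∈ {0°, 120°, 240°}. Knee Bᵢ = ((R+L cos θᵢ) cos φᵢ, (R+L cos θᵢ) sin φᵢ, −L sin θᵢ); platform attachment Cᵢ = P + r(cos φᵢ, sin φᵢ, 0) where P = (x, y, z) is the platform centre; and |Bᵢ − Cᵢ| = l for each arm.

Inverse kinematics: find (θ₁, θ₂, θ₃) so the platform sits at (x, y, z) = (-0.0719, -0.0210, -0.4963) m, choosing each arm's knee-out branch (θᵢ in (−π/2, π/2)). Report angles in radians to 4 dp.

φ1=0.0° → target in arm frame (-0.0719, -0.0210)
  A=0.1919, B=-0.4963, C=(l²−L²−A²−y'²−z²)/(2L)=-0.4554
  √(A²+B²)=0.5321;  θ1 = -1.2018+2.5980 ≈ 1.3961
arm 2 (φ=120.0°): x'=0.0178, y'=0.0728
  A cos θ + B sin θ = C:  0.1022·cos θ + -0.4963·sin θ = -0.3478
  γ=atan2(-0.4963,0.1022)=-1.3676;  ψ=arccos(-0.6864)=2.3273;  θ2=γ+ψ≈0.9597
φ3=240.0° → target in arm frame (0.0541, -0.0518)
  A cos θ + B sin θ = C:  0.0659·cos θ + -0.4963·sin θ = -0.3042
  γ=atan2(-0.4963,0.0659)=-1.4389;  ψ=arccos(-0.6075)=2.2237;  θ3=γ+ψ≈0.7849

θ₁ = 1.3961, θ₂ = 0.9597, θ₃ = 0.7849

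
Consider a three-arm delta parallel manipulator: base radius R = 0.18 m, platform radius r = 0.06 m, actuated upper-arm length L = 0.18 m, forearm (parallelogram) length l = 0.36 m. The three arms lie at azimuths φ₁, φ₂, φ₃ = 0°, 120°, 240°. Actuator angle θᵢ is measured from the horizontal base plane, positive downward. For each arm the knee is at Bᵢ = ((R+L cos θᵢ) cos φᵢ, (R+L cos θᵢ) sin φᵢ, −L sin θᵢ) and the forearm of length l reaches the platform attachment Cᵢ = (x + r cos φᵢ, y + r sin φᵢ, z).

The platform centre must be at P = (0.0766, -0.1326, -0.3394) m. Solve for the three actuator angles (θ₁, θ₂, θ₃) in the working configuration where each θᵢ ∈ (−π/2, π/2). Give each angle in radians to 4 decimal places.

rotate P by −φ1: (0.0766, -0.1326, -0.3394)
  A=0.0434, B=-0.3394, C=(l²−L²−A²−y'²−z²)/(2L)=-0.1041
  θ1 = atan2(B,A) + arccos(C/0.3422) = 0.4362
rotate P by −φ2: (-0.1531, 0.0000, -0.3394)
  A=0.2731, B=-0.3394, C=(l²−L²−A²−y'²−z²)/(2L)=-0.2572
  θ2 = atan2(B,A) + arccos(C/0.4357) = 1.3092
rotate P by −φ3: (0.0765, 0.1326, -0.3394)
  A=0.0435, B=-0.3394, C=(l²−L²−A²−y'²−z²)/(2L)=-0.1041
  √(A²+B²)=0.3422;  θ3 = -1.4434+1.8799 ≈ 0.4365

θ₁ = 0.4362, θ₂ = 1.3092, θ₃ = 0.4365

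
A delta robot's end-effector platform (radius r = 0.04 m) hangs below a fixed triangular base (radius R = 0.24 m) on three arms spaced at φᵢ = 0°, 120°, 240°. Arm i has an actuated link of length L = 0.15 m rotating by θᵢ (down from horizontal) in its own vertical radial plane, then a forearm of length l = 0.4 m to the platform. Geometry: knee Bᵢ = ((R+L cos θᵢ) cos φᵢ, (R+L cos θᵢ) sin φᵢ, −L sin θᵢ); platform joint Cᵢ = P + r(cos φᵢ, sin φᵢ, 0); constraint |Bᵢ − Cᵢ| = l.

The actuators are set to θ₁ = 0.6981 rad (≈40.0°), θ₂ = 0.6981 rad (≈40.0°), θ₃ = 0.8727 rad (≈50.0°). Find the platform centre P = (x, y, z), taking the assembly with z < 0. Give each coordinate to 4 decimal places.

(0.0113, 0.0196, -0.3561)

centre 1 = (0.3149·cos0.0°, 0.3149·sin0.0°, -0.0964) = (0.3149, 0.0000, -0.0964)
centre 2 = (0.3149·cos120.0°, 0.3149·sin120.0°, -0.0964) = (-0.1575, 0.2727, -0.0964)
arm 3 at φ=240.0°: ρ3 = 0.2964;  centre 3 = (-0.1482, -0.2567, -0.1149)
|centre ₂|²−|centre ₁|² = 0.0000;  |centre ₃|²−|centre ₁|² = -0.0074
[-0.9447 0.5454 0.0000]·P = 0.0000;  [-0.9262 -0.5134 -0.0370]·P = -0.0074
Cramer: x(z) = 0.0041-0.0204z;  y(z) = 0.0071-0.0353z
sphere 1 gives Az²+Bz+C=0 with A=1.0017, B=0.2050, C=-0.0540;  B²−4AC=0.2585;  roots -0.3561, 0.1515;  negative root z = -0.3561
x = 0.0113, y = 0.0196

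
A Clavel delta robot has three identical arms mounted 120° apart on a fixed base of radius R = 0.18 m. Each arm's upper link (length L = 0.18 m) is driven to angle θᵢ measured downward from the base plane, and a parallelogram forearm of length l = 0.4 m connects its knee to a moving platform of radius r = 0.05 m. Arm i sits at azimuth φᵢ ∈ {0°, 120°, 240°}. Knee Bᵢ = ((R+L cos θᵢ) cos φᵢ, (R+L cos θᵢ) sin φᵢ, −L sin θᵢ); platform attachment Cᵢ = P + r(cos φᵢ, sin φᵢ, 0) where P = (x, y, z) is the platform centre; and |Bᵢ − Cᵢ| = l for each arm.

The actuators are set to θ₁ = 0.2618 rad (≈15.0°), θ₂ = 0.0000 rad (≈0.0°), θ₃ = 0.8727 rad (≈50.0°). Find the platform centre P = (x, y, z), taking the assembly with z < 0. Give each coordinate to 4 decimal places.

arm 1 at φ=0.0°: ρ1 = 0.3039;  O1 = (0.3039, 0.0000, -0.0466)
arm 2 at φ=120.0°: ρ2 = 0.3100;  O2 = (-0.1550, 0.2685, 0.0000)
φ3=240.0°: virtual centre (-0.1228, -0.2128, -0.1379), radius l
|O₂|²−|O₁|² = 0.0016;  |O₃|²−|O₁|² = -0.0151
[-0.9177 0.5369 0.0932]·P = 0.0016;  [-0.8534 -0.4256 -0.1826]·P = -0.0151
Cramer: x(z) = 0.0088-0.0688z;  y(z) = 0.0180-0.2911z
quadratic in z: (1.0895)z²+(0.1233)z+(-0.0704)=0, √Δ=0.5676 → z ∈ {-0.3171, 0.2039}; z = -0.3171 (taking z<0)
x = 0.0306, y = 0.1103

(0.0306, 0.1103, -0.3171)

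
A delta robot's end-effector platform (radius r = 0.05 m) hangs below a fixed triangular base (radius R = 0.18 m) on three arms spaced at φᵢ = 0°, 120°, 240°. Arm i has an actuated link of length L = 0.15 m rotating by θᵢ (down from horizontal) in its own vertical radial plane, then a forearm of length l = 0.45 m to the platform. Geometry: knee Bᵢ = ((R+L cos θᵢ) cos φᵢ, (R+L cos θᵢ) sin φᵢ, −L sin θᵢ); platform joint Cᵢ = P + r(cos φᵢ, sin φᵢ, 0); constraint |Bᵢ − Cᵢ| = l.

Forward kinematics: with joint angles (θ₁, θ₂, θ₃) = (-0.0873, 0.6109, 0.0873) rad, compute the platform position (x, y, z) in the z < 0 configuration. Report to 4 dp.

(0.0631, -0.0687, -0.3755)

arm 1 at φ=0.0°: (R−r)+L cos θ1 = 0.2794;  centre 1 = (0.2794, 0.0000, 0.0131)
centre 2 = (0.2529·cos120.0°, 0.2529·sin120.0°, -0.0860) = (-0.1264, 0.2190, -0.0860)
φ3=240.0°: virtual centre (-0.1397, -0.2420, -0.0131), radius l
|centre ₂|²−|centre ₁|² = -0.0069;  |centre ₃|²−|centre ₁|² = 0.0000
linear system: -0.8117x+0.4380y = -0.0069−-0.1982z; -0.8383x+-0.4840y = 0.0000−-0.0523z
Cramer: x(z) = 0.0044-0.1564z;  y(z) = -0.0076+0.1628z
into |P−centre ₁|² = l²: 1.0510z² + 0.0574z + -0.1266 = 0;  Δ = 0.5356;  z = -0.3755 or 0.3209 → z<0 root = -0.3755
x = 0.0631, y = -0.0687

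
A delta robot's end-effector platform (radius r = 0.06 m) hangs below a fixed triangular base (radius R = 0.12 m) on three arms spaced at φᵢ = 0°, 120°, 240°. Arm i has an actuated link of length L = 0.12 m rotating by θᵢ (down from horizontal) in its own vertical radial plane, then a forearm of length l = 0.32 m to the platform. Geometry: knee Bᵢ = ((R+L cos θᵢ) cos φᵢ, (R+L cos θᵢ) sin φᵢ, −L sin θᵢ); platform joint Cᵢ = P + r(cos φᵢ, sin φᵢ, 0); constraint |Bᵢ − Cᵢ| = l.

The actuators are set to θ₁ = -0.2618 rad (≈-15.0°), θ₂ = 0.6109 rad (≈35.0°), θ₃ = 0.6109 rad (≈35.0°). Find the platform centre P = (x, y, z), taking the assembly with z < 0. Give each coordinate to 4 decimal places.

(0.1150, 0.0000, -0.2831)

arm 1 at φ=0.0°: ρ1 = 0.1759;  S1 = (0.1759, 0.0000, 0.0311)
S2 = (0.1583·cos120.0°, 0.1583·sin120.0°, -0.0688) = (-0.0791, 0.1371, -0.0688)
arm 3 at φ=240.0°: ρ3 = 0.1583;  S3 = (-0.0791, -0.1371, -0.0688)
eliminate P² terms by subtracting sphere 1 from 2 and 3
linear system: -0.5101x+0.2742y = -0.0021−-0.1998z; -0.5101x+-0.2742y = -0.0021−-0.1998z
Cramer: x(z) = 0.0041-0.3916z;  y(z) = 0.0000+0.0000z
quadratic in z: (1.1534)z²+(0.0724)z+(-0.0719)=0, √Δ=0.5806 → z ∈ {-0.2831, 0.2203}; z = -0.2831 (taking z<0)
x = 0.1150, y = 0.0000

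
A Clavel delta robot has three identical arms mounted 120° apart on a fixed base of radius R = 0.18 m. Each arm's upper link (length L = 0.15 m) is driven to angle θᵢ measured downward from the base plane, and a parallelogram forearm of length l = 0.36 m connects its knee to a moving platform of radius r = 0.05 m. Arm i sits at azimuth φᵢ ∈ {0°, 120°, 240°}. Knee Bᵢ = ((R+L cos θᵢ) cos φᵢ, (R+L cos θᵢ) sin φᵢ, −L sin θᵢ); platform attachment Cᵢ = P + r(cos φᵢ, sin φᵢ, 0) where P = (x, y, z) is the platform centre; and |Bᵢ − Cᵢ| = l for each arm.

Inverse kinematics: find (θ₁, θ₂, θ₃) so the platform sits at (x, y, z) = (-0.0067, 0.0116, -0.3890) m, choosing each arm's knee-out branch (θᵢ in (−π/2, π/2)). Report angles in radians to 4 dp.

θ₁ = 0.8727, θ₂ = 0.7857, θ₃ = 0.8727

arm 1 (φ=0.0°): x'=-0.0067, y'=0.0116
  A cos θ + B sin θ = C:  0.1367·cos θ + -0.3890·sin θ = -0.2101
  √(A²+B²)=0.4123;  θ1 = -1.2329+2.1056 ≈ 0.8727
φ2=120.0° → target in arm frame (0.0134, 0.0000)
  e−x'=0.1166;  (l²−L²−(e−x')²−y'²−z²)/2L = -0.1927
  √(A²+B²)=0.4061;  θ2 = -1.2796+2.0653 ≈ 0.7857
arm 3 (φ=240.0°): x'=-0.0067, y'=-0.0116
  A cos θ + B sin θ = C:  0.1367·cos θ + -0.3890·sin θ = -0.2101
  √(A²+B²)=0.4123;  θ3 = -1.2329+2.1056 ≈ 0.8727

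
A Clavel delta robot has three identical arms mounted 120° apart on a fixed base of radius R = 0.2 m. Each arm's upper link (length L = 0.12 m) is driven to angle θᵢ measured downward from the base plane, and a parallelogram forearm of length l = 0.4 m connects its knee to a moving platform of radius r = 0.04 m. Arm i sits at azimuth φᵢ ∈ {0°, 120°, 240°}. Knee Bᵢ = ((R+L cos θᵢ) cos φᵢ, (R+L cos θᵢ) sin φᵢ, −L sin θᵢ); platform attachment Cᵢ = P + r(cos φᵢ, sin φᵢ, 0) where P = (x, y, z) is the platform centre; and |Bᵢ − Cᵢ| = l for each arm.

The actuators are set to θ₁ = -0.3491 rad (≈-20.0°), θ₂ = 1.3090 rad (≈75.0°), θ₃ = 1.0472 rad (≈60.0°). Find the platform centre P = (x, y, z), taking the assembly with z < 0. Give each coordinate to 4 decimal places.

arm 1 at φ=0.0°: ρ1 = 0.2728;  S1 = (0.2728, 0.0000, 0.0410)
arm 2 at φ=120.0°: ρ2 = 0.1911;  S2 = (-0.0955, 0.1655, -0.1159)
arm 3 at φ=240.0°: ρ3 = 0.2200;  S3 = (-0.1100, -0.1905, -0.1039)
|S₂|²−|S₁|² = -0.0261;  |S₃|²−|S₁|² = -0.0169
linear system: -0.7366x+0.3309y = -0.0261−-0.3139z; -0.7655x+-0.3811y = -0.0169−-0.2899z
det = 0.5340;  x = 0.0291+-0.4037z,  y = -0.0142+0.0501z
into |P−S₁|² = l²: 1.1655z² + 0.1132z + -0.0988 = 0;  Δ = 0.4732;  z = -0.3437 or 0.2466 → z<0 root = -0.3437
x = 0.1679, y = -0.0314

(0.1679, -0.0314, -0.3437)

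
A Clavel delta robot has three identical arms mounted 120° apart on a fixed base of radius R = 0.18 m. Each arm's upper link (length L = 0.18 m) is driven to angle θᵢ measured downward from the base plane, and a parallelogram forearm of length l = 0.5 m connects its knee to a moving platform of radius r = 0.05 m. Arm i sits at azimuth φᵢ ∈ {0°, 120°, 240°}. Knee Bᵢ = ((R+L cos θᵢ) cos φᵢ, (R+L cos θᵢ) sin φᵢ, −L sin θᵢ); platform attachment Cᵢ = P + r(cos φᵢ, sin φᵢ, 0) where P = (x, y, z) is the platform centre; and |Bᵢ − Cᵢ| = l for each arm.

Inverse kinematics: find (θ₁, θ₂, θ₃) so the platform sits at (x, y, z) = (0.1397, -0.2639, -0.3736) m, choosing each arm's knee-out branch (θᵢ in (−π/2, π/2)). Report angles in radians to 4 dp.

θ₁ = -0.0876, θ₂ = 1.3960, θ₃ = -0.1748

rotate P by −φ1: (0.1397, -0.2639, -0.3736)
  A=-0.0097, B=-0.3736, C=(l²−L²−A²−y'²−z²)/(2L)=0.0230
  θ1 = atan2(B,A) + arccos(C/0.3737) = -0.0876
φ2=120.0° → target in arm frame (-0.2984, 0.0110)
  e−x'=0.4284;  (l²−L²−(e−x')²−y'²−z²)/2L = -0.2934
  γ=atan2(-0.3736,0.4284)=-0.7172;  ψ=arccos(-0.5161)=2.1131;  θ2=γ+ψ≈1.3960
arm 3 (φ=240.0°): x'=0.1587, y'=0.2529
  A cos θ + B sin θ = C:  -0.0287·cos θ + -0.3736·sin θ = 0.0367
  γ=atan2(-0.3736,-0.0287)=-1.6475;  ψ=arccos(0.0980)=1.4726;  θ3=γ+ψ≈-0.1748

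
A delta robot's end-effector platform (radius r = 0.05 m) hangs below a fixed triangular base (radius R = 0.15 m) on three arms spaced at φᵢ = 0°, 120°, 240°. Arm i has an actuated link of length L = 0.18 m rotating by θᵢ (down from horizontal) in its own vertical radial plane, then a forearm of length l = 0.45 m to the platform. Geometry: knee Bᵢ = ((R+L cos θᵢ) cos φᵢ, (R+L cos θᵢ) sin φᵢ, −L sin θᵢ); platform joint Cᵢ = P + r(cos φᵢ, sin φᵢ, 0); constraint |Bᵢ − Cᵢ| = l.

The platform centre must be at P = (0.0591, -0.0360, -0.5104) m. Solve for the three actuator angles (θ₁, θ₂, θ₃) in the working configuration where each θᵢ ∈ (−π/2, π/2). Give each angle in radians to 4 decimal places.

arm 1 (φ=0.0°): x'=0.0591, y'=-0.0360
  A cos θ + B sin θ = C:  0.0409·cos θ + -0.5104·sin θ = -0.2594
  √(A²+B²)=0.5120;  θ1 = -1.4908+2.1020 ≈ 0.6112
φ2=120.0° → target in arm frame (-0.0607, -0.0332)
  A=0.1607, B=-0.5104, C=(l²−L²−A²−y'²−z²)/(2L)=-0.3260
  √(A²+B²)=0.5351;  θ2 = -1.2657+2.2258 ≈ 0.9600
rotate P by −φ3: (0.0016, 0.0692, -0.5104)
  A=0.0984, B=-0.5104, C=(l²−L²−A²−y'²−z²)/(2L)=-0.2913
  θ3 = atan2(B,A) + arccos(C/0.5198) = 0.7853

θ₁ = 0.6112, θ₂ = 0.9600, θ₃ = 0.7853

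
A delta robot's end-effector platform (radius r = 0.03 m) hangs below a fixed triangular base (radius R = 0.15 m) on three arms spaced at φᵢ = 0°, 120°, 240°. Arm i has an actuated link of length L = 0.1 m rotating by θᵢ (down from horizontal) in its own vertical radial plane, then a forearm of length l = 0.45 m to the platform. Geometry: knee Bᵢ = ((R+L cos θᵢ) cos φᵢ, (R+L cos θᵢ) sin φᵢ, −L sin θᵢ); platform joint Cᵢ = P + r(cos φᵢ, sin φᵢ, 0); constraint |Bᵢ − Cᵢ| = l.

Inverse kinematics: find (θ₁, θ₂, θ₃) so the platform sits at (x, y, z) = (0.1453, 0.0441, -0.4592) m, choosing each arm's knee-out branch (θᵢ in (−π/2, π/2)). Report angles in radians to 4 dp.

θ₁ = 0.1747, θ₂ = 1.0472, θ₃ = 1.3962

rotate P by −φ1: (0.1453, 0.0441, -0.4592)
  A=-0.0253, B=-0.4592, C=(l²−L²−A²−y'²−z²)/(2L)=-0.1047
  θ1 = atan2(B,A) + arccos(C/0.4599) = 0.1747
rotate P by −φ2: (-0.0345, -0.1479, -0.4592)
  A cos θ + B sin θ = C:  0.1545·cos θ + -0.4592·sin θ = -0.3205
  √(A²+B²)=0.4845;  θ2 = -1.2463+2.2935 ≈ 1.0472
φ3=240.0° → target in arm frame (-0.1108, 0.1038)
  A cos θ + B sin θ = C:  0.2308·cos θ + -0.4592·sin θ = -0.4121
  γ=atan2(-0.4592,0.2308)=-1.1050;  ψ=arccos(-0.8019)=2.5012;  θ3=γ+ψ≈1.3962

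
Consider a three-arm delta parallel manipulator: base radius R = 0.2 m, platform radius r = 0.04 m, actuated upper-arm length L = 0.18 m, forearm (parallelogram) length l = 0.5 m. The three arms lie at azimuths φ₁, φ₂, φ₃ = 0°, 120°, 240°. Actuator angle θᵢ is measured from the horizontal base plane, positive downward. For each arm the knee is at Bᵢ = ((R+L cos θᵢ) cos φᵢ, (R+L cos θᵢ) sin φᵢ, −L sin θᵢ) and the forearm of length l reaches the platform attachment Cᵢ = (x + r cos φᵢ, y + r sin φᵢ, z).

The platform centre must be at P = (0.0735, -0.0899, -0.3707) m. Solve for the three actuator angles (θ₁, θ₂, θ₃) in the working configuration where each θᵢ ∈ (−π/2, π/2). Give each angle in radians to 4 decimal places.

arm 1 (φ=0.0°): x'=0.0735, y'=-0.0899
  e−x'=0.0865;  (l²−L²−(e−x')²−y'²−z²)/2L = 0.1795
  γ=atan2(-0.3707,0.0865)=-1.3416;  ψ=arccos(0.4715)=1.0798;  θ1=γ+ψ≈-0.2618
φ2=120.0° → target in arm frame (-0.1146, -0.0187)
  e−x'=0.2746;  (l²−L²−(e−x')²−y'²−z²)/2L = 0.0123
  √(A²+B²)=0.4613;  θ2 = -0.9332+1.5442 ≈ 0.6109
φ3=240.0° → target in arm frame (0.0411, 0.1086)
  A cos θ + B sin θ = C:  0.1189·cos θ + -0.3707·sin θ = 0.1507
  θ3 = atan2(B,A) + arccos(C/0.3893) = -0.0871

θ₁ = -0.2618, θ₂ = 0.6109, θ₃ = -0.0871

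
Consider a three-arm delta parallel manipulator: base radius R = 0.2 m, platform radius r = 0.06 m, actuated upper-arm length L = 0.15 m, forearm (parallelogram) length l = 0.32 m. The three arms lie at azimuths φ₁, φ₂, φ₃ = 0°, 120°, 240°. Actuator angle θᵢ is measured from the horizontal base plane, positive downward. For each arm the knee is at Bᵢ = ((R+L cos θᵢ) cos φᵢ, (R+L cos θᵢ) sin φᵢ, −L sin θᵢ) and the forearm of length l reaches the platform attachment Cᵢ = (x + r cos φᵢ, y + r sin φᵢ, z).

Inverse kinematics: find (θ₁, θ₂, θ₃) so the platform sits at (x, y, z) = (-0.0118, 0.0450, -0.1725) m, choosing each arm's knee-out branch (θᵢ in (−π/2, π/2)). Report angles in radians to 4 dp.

θ₁ = 0.3494, θ₂ = -0.2614, θ₃ = 0.5232

φ1=0.0° → target in arm frame (-0.0118, 0.0450)
  A=0.1518, B=-0.1725, C=(l²−L²−A²−y'²−z²)/(2L)=0.0836
  √(A²+B²)=0.2298;  θ1 = -0.8491+1.1985 ≈ 0.3494
rotate P by −φ2: (0.0449, -0.0123, -0.1725)
  e−x'=0.0951;  (l²−L²−(e−x')²−y'²−z²)/2L = 0.1365
  θ2 = atan2(B,A) + arccos(C/0.1970) = -0.2614
rotate P by −φ3: (-0.0331, -0.0327, -0.1725)
  A=0.1731, B=-0.1725, C=(l²−L²−A²−y'²−z²)/(2L)=0.0637
  √(A²+B²)=0.2444;  θ3 = -0.7837+1.3069 ≈ 0.5232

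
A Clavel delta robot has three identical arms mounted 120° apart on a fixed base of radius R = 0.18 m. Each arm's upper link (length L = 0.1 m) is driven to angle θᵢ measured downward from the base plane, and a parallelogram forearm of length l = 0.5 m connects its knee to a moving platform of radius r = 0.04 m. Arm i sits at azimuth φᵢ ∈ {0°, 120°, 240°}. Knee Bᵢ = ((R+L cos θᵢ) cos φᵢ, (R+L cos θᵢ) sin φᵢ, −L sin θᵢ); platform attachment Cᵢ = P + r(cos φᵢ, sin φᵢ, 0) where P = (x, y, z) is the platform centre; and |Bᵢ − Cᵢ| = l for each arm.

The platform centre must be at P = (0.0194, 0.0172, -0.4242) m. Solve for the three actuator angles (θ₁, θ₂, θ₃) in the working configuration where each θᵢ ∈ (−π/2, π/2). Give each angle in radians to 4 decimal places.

rotate P by −φ1: (0.0194, 0.0172, -0.4242)
  e−x'=0.1206;  (l²−L²−(e−x')²−y'²−z²)/2L = 0.2261
  √(A²+B²)=0.4410;  θ1 = -1.2938+1.0326 ≈ -0.2612
rotate P by −φ2: (0.0052, -0.0254, -0.4242)
  e−x'=0.1348;  (l²−L²−(e−x')²−y'²−z²)/2L = 0.2062
  √(A²+B²)=0.4451;  θ2 = -1.2631+1.0892 ≈ -0.1739
arm 3 (φ=240.0°): x'=-0.0246, y'=0.0082
  e−x'=0.1646;  (l²−L²−(e−x')²−y'²−z²)/2L = 0.1645
  √(A²+B²)=0.4550;  θ3 = -1.2007+1.2009 ≈ 0.0003

θ₁ = -0.2612, θ₂ = -0.1739, θ₃ = 0.0003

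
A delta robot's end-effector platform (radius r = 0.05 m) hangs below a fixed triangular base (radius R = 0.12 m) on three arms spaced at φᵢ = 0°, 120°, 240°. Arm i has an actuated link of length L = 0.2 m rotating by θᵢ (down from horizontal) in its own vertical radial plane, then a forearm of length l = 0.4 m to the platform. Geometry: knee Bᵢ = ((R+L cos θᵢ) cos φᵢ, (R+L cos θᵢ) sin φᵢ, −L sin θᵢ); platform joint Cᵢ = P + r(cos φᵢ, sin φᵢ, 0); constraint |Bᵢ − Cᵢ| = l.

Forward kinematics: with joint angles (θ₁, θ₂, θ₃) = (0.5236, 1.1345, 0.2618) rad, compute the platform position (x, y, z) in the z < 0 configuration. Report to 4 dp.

arm 1 at φ=0.0°: e+L cos θ1 = 0.2432;  S1 = (0.2432, 0.0000, -0.1000)
arm 2 at φ=120.0°: e+L cos θ2 = 0.1545;  S2 = (-0.0773, 0.1338, -0.1813)
S3 = (0.2632·cos240.0°, 0.2632·sin240.0°, -0.0518) = (-0.1316, -0.2279, -0.0518)
subtract pairs → two planes through P
[-0.6409 0.2676 -0.1625]·P = -0.0124;  [-0.7496 -0.4559 0.0965]·P = 0.0028
det = 0.4928;  x = 0.0100+-0.0980z,  y = -0.0225+0.3727z
into |P−S₁|² = l²: 1.1485z² + 0.2289z + -0.0951 = 0;  Δ = 0.4893;  z = -0.4042 or 0.2049 → z<0 root = -0.4042
x = 0.0496, y = -0.1732

(0.0496, -0.1732, -0.4042)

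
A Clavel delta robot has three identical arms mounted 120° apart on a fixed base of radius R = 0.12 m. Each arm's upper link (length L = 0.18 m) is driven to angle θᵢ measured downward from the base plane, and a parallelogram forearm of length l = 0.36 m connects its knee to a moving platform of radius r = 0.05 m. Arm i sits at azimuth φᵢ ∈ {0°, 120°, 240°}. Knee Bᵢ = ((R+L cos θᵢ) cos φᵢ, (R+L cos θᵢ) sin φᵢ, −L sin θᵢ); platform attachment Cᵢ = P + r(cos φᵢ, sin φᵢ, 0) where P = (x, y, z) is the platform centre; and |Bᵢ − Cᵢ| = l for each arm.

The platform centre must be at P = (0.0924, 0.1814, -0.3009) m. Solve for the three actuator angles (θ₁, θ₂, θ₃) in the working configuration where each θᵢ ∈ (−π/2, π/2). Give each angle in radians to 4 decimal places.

φ1=0.0° → target in arm frame (0.0924, 0.1814)
  A=-0.0224, B=-0.3009, C=(l²−L²−A²−y'²−z²)/(2L)=-0.0743
  θ1 = atan2(B,A) + arccos(C/0.3017) = 0.1745
arm 2 (φ=120.0°): x'=0.1109, y'=-0.1707
  A cos θ + B sin θ = C:  -0.0409·cos θ + -0.3009·sin θ = -0.0671
  γ=atan2(-0.3009,-0.0409)=-1.7059;  ψ=arccos(-0.2210)=1.7936;  θ2=γ+ψ≈0.0877
arm 3 (φ=240.0°): x'=-0.2033, y'=-0.0107
  A cos θ + B sin θ = C:  0.2733·cos θ + -0.3009·sin θ = -0.1893
  θ3 = atan2(B,A) + arccos(C/0.4065) = 1.2218

θ₁ = 0.1745, θ₂ = 0.0877, θ₃ = 1.2218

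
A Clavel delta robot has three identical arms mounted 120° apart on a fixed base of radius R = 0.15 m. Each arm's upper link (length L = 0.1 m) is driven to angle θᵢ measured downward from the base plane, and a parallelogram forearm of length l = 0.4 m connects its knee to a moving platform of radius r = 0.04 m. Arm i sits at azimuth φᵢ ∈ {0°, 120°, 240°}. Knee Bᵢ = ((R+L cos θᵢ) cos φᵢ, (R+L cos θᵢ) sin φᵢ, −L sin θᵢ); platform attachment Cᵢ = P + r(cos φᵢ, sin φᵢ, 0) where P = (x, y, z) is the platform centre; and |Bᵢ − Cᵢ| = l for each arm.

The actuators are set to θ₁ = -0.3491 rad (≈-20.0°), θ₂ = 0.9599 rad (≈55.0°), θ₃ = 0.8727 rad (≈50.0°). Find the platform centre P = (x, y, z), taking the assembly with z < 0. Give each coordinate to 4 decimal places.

arm 1 at φ=0.0°: ρ1 = 0.2040;  O1 = (0.2040, 0.0000, 0.0342)
φ2=120.0°: virtual centre (-0.0837, 0.1449, -0.0819), radius l
φ3=240.0°: virtual centre (-0.0871, -0.1509, -0.0766), radius l
|O₂|²−|O₁|² = -0.0081;  |O₃|²−|O₁|² = -0.0065
linear system: -0.5753x+0.2899y = -0.0081−-0.2322z; -0.5822x+-0.3019y = -0.0065−-0.2216z
det = 0.3424;  x = 0.0126+-0.3923z,  y = -0.0027+0.0225z
quadratic in z: (1.1544)z²+(0.0816)z+(-0.1222)=0, √Δ=0.7556 → z ∈ {-0.3626, 0.2919}; z = -0.3626 (taking z<0)
x = 0.1549, y = -0.0109

(0.1549, -0.0109, -0.3626)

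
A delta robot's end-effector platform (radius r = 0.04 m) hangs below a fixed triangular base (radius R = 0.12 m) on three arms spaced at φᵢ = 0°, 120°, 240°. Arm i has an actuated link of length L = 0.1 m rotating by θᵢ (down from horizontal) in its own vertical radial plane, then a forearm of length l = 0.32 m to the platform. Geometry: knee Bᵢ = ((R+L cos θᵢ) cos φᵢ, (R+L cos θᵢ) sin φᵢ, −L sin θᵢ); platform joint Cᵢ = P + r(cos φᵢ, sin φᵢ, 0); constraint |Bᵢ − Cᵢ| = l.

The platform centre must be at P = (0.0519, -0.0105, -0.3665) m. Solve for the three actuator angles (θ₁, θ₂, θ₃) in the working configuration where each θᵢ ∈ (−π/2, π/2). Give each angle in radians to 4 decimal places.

θ₁ = 0.6983, θ₂ = 1.1349, θ₃ = 1.0477

rotate P by −φ1: (0.0519, -0.0105, -0.3665)
  A cos θ + B sin θ = C:  0.0281·cos θ + -0.3665·sin θ = -0.2141
  √(A²+B²)=0.3676;  θ1 = -1.4943+2.1926 ≈ 0.6983
rotate P by −φ2: (-0.0350, -0.0397, -0.3665)
  e−x'=0.1150;  (l²−L²−(e−x')²−y'²−z²)/2L = -0.2837
  γ=atan2(-0.3665,0.1150)=-1.2666;  ψ=arccos(-0.7385)=2.4016;  θ2=γ+ψ≈1.1349
φ3=240.0° → target in arm frame (-0.0169, 0.0502)
  A=0.0969, B=-0.3665, C=(l²−L²−A²−y'²−z²)/(2L)=-0.2691
  γ=atan2(-0.3665,0.0969)=-1.3124;  ψ=arccos(-0.7099)=2.3602;  θ3=γ+ψ≈1.0477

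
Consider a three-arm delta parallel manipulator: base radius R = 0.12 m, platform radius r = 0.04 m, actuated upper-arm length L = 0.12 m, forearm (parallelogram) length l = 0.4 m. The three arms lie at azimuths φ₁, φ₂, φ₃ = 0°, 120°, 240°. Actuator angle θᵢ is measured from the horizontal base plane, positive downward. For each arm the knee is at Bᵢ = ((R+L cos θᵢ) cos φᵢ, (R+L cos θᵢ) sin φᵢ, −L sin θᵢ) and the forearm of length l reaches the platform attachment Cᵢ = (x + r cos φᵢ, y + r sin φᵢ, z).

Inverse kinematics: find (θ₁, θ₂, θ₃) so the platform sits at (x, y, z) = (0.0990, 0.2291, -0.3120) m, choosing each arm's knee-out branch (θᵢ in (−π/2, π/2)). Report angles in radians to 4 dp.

arm 1 (φ=0.0°): x'=0.0990, y'=0.2291
  e−x'=-0.0190;  (l²−L²−(e−x')²−y'²−z²)/2L = -0.0191
  θ1 = atan2(B,A) + arccos(C/0.3126) = 0.0004
rotate P by −φ2: (0.1489, -0.2003, -0.3120)
  A=-0.0689, B=-0.3120, C=(l²−L²−A²−y'²−z²)/(2L)=0.0141
  √(A²+B²)=0.3195;  θ2 = -1.7882+1.5265 ≈ -0.2616
arm 3 (φ=240.0°): x'=-0.2479, y'=-0.0288
  e−x'=0.3279;  (l²−L²−(e−x')²−y'²−z²)/2L = -0.2504
  θ3 = atan2(B,A) + arccos(C/0.4526) = 1.3965

θ₁ = 0.0004, θ₂ = -0.2616, θ₃ = 1.3965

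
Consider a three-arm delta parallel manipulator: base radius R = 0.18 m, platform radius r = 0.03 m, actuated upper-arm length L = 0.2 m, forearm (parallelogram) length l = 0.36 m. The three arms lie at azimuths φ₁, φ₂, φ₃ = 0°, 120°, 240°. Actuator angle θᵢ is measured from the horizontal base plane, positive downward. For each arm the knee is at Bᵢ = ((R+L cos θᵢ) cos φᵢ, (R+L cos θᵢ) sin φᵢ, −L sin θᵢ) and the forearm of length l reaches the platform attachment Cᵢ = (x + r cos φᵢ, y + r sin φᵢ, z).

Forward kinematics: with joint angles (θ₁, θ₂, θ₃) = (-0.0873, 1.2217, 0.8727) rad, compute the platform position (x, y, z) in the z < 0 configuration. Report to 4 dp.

(0.1432, -0.0530, -0.2730)

arm 1 at φ=0.0°: (R−r)+L cos θ1 = 0.3492;  O1 = (0.3492, 0.0000, 0.0174)
O2 = (0.2184·cos120.0°, 0.2184·sin120.0°, -0.1879) = (-0.1092, 0.1891, -0.1879)
O3 = (0.2786·cos240.0°, 0.2786·sin240.0°, -0.1532) = (-0.1393, -0.2412, -0.1532)
eliminate P² terms by subtracting sphere 1 from 2 and 3
[-0.9169 0.3783 -0.4107]·P = -0.0392;  [-0.9770 -0.4825 -0.3413]·P = -0.0212
Cramer: x(z) = 0.0332-0.4031z;  y(z) = -0.0233+0.1088z
quadratic in z: (1.1743)z²+(0.2148)z+(-0.0289)=0, √Δ=0.4264 → z ∈ {-0.2730, 0.0901}; z = -0.2730 (taking z<0)
x = 0.1432, y = -0.0530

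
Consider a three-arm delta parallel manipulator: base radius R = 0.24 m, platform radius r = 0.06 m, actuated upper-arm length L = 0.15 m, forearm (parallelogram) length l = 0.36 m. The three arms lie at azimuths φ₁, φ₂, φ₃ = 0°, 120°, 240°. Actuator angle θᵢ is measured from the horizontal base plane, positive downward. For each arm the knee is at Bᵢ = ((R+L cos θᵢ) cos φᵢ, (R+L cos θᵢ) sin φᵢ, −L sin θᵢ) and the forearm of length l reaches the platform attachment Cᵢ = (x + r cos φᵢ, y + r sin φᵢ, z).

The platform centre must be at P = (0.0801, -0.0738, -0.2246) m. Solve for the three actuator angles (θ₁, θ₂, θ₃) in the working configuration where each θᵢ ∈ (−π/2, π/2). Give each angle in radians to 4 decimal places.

arm 1 (φ=0.0°): x'=0.0801, y'=-0.0738
  A cos θ + B sin θ = C:  0.0999·cos θ + -0.2246·sin θ = 0.1374
  θ1 = atan2(B,A) + arccos(C/0.2458) = -0.1748
arm 2 (φ=120.0°): x'=-0.1040, y'=-0.0325
  e−x'=0.2840;  (l²−L²−(e−x')²−y'²−z²)/2L = -0.0834
  θ2 = atan2(B,A) + arccos(C/0.3620) = 1.1342
arm 3 (φ=240.0°): x'=0.0239, y'=0.1063
  e−x'=0.1561;  (l²−L²−(e−x')²−y'²−z²)/2L = 0.0699
  θ3 = atan2(B,A) + arccos(C/0.2735) = 0.3489

θ₁ = -0.1748, θ₂ = 1.1342, θ₃ = 0.3489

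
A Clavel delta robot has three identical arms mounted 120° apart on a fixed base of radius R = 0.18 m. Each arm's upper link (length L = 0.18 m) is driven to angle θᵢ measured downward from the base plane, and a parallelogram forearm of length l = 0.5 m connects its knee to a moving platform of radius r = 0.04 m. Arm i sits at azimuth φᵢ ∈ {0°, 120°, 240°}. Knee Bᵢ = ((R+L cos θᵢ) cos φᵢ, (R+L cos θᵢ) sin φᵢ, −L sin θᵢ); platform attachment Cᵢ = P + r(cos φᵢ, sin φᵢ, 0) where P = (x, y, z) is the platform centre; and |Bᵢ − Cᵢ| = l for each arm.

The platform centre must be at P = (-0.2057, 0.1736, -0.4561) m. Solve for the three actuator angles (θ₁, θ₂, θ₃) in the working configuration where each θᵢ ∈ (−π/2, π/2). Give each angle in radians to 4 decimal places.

θ₁ = 1.3961, θ₂ = -0.1747, θ₃ = 0.9598

φ1=0.0° → target in arm frame (-0.2057, 0.1736)
  A cos θ + B sin θ = C:  0.3457·cos θ + -0.4561·sin θ = -0.3891
  √(A²+B²)=0.5723;  θ1 = -0.9222+2.3184 ≈ 1.3961
arm 2 (φ=120.0°): x'=0.2532, y'=0.0913
  e−x'=-0.1132;  (l²−L²−(e−x')²−y'²−z²)/2L = -0.0322
  γ=atan2(-0.4561,-0.1132)=-1.8141;  ψ=arccos(-0.0685)=1.6393;  θ2=γ+ψ≈-0.1747
arm 3 (φ=240.0°): x'=-0.0475, y'=-0.2649
  A=0.1875, B=-0.4561, C=(l²−L²−A²−y'²−z²)/(2L)=-0.2660
  γ=atan2(-0.4561,0.1875)=-1.1808;  ψ=arccos(-0.5395)=2.1406;  θ3=γ+ψ≈0.9598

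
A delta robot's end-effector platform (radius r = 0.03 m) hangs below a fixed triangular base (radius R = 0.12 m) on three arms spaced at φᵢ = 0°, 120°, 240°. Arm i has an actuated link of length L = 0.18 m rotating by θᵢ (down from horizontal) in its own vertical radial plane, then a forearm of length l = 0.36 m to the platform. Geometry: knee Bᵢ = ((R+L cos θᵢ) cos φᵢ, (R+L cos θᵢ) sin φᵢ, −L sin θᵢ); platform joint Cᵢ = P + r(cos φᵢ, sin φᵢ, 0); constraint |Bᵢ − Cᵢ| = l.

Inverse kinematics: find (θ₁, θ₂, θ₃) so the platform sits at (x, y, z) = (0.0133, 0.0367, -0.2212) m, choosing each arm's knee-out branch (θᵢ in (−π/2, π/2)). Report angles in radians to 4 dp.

φ1=0.0° → target in arm frame (0.0133, 0.0367)
  e−x'=0.0767;  (l²−L²−(e−x')²−y'²−z²)/2L = 0.1140
  √(A²+B²)=0.2341;  θ1 = -1.2370+1.0622 ≈ -0.1748
arm 2 (φ=120.0°): x'=0.0251, y'=-0.0299
  e−x'=0.0649;  (l²−L²−(e−x')²−y'²−z²)/2L = 0.1199
  γ=atan2(-0.2212,0.0649)=-1.2855;  ψ=arccos(0.5202)=1.0237;  θ2=γ+ψ≈-0.2619
φ3=240.0° → target in arm frame (-0.0384, -0.0068)
  A=0.1284, B=-0.2212, C=(l²−L²−A²−y'²−z²)/(2L)=0.0881
  γ=atan2(-0.2212,0.1284)=-1.0447;  ψ=arccos(0.3446)=1.2190;  θ3=γ+ψ≈0.1743

θ₁ = -0.1748, θ₂ = -0.2619, θ₃ = 0.1743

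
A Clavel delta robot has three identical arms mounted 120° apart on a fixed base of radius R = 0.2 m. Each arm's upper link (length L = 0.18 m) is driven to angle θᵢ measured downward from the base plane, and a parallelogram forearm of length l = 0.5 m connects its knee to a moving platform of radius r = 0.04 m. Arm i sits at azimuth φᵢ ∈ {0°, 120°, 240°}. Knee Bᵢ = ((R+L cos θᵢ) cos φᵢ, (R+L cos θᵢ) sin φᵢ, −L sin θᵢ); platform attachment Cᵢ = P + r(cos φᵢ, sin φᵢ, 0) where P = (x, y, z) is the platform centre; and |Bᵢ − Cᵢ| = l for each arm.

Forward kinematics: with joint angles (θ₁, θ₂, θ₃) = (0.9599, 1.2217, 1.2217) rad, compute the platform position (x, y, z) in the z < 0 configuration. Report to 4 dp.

(0.0527, 0.0000, -0.6009)

centre 1 = (0.2632·cos0.0°, 0.2632·sin0.0°, -0.1474) = (0.2632, 0.0000, -0.1474)
arm 2 at φ=120.0°: (R−r)+L cos θ2 = 0.2216;  centre 2 = (-0.1108, 0.1919, -0.1691)
centre 3 = (0.2216·cos240.0°, 0.2216·sin240.0°, -0.1691) = (-0.1108, -0.1919, -0.1691)
|centre ₂|²−|centre ₁|² = -0.0133;  |centre ₃|²−|centre ₁|² = -0.0133
[-0.7481 0.3838 -0.0434]·P = -0.0133;  [-0.7481 -0.3838 -0.0434]·P = -0.0133
Cramer: x(z) = 0.0178-0.0580z;  y(z) = 0.0000+0.0000z
into |P−centre ₁|² = l²: 1.0034z² + 0.3234z + -0.1680 = 0;  Δ = 0.7789;  z = -0.6009 or 0.2787 → z<0 root = -0.6009
x = 0.0527, y = 0.0000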